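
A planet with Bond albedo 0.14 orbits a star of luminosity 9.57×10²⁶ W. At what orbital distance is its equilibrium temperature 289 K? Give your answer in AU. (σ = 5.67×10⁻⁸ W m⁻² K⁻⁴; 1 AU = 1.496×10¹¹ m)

From T_eq⁴ = L(1−A)/(16πσd²): d = √[L(1−A)/(16πσT_eq⁴)].
d = √[9.57×10²⁶ × 0.86 / (16π × 5.67×10⁻⁸ × (289)⁴)] = 2.03×10¹¹ m = 1.36 AU.

d ≈ 1.36 AU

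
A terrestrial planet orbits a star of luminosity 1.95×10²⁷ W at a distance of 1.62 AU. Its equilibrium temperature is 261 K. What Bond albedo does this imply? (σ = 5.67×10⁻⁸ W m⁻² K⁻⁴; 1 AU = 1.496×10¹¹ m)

d = 1.62 AU = 2.42×10¹¹ m.
Flux: S = L/(4πd²) = 1.95×10²⁷/(4π×(2.42×10¹¹)²) = 2640 W m⁻².
From T_eq⁴ = S(1−A)/(4σ): 1−A = 4σT_eq⁴/S.
1−A = 4 × 5.67×10⁻⁸ × (261)⁴ / 2640 = 0.398.

A ≈ 0.60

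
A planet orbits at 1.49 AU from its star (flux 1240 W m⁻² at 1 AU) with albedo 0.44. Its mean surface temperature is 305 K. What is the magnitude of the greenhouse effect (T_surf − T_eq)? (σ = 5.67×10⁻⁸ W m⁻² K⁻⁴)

S = 1240/1.49² = 558.5 W m⁻².
T_eq = [S(1−A)/(4σ)]^(1/4) = [558.5×0.56/(4×5.67×10⁻⁸)]^(1/4) = 192.7 K.
ΔT = T_surf − T_eq = 305 − 192.7.

ΔT ≈ 112.3 K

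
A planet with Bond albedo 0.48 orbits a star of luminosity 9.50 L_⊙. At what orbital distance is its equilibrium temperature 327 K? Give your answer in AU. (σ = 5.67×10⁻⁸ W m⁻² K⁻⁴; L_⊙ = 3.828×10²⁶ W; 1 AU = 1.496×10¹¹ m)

L = 9.50 × 3.828×10²⁶ = 3.64×10²⁷ W.
From T_eq⁴ = L(1−A)/(16πσd²): d = √[L(1−A)/(16πσT_eq⁴)].
d = √[3.64×10²⁷ × 0.52 / (16π × 5.67×10⁻⁸ × (327)⁴)] = 2.41×10¹¹ m = 1.61 AU.

d ≈ 1.61 AU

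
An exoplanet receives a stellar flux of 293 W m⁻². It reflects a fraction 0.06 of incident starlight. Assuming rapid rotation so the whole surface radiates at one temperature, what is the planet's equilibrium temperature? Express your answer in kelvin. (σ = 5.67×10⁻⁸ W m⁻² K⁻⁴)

Energy balance: absorbed = emitted ⇒ πR²·S(1−A) = 4πR²·σT_eq⁴, so T_eq⁴ = S(1−A)/(4σ).
T_eq = [293 × 0.94 / (4 × 5.67×10⁻⁸)]^(1/4) = (1.21×10⁹)^(1/4) = 187 K.

T_eq ≈ 187 K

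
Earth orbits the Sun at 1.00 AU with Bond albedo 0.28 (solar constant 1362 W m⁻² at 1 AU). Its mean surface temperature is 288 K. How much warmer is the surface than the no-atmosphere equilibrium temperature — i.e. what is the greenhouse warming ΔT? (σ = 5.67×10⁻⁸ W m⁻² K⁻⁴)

ΔT ≈ 31.6 K

S = 1362/1.00² = 1362 W m⁻².
T_eq = [S(1−A)/(4σ)]^(1/4) = [1362×0.72/(4×5.67×10⁻⁸)]^(1/4) = 256.4 K.
ΔT = T_surf − T_eq = 288 − 256.4.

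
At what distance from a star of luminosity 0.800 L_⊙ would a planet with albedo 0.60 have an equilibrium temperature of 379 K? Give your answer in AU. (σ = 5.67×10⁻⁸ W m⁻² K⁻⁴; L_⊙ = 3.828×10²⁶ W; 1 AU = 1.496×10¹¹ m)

L = 0.800 × 3.828×10²⁶ = 3.06×10²⁶ W.
From T_eq⁴ = L(1−A)/(16πσd²): d = √[L(1−A)/(16πσT_eq⁴)].
d = √[3.06×10²⁶ × 0.40 / (16π × 5.67×10⁻⁸ × (379)⁴)] = 4.56×10¹⁰ m = 0.305 AU.

d ≈ 0.305 AU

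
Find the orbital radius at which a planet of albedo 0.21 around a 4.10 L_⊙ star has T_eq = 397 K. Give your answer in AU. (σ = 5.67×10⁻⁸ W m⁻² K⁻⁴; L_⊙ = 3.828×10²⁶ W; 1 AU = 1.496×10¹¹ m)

L = 4.10 × 3.828×10²⁶ = 1.57×10²⁷ W.
From T_eq⁴ = L(1−A)/(16πσd²): d = √[L(1−A)/(16πσT_eq⁴)].
d = √[1.57×10²⁷ × 0.79 / (16π × 5.67×10⁻⁸ × (397)⁴)] = 1.32×10¹¹ m = 0.885 AU.

d ≈ 0.885 AU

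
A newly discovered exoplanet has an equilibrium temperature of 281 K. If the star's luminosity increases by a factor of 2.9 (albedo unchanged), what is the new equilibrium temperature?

T_eq ∝ L^(1/4) · d^(−1/2).
T′ = 281 × 2.9^(1/4) = 367 K.

T_eq ≈ 367 K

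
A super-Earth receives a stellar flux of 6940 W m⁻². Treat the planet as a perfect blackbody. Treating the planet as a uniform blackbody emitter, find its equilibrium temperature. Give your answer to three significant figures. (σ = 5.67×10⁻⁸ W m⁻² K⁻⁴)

T_eq ≈ 418 K

Energy balance: absorbed = emitted ⇒ πR²·S(1−A) = 4πR²·σT_eq⁴, so T_eq⁴ = S(1−A)/(4σ).
T_eq = [6940 × 1.00 / (4 × 5.67×10⁻⁸)]^(1/4) = (3.06×10¹⁰)^(1/4) = 418 K.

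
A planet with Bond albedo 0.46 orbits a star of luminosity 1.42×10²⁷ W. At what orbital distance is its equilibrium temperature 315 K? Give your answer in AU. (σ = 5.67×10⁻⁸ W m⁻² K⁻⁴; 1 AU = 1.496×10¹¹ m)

d ≈ 1.10 AU

From T_eq⁴ = L(1−A)/(16πσd²): d = √[L(1−A)/(16πσT_eq⁴)].
d = √[1.42×10²⁷ × 0.54 / (16π × 5.67×10⁻⁸ × (315)⁴)] = 1.65×10¹¹ m = 1.10 AU.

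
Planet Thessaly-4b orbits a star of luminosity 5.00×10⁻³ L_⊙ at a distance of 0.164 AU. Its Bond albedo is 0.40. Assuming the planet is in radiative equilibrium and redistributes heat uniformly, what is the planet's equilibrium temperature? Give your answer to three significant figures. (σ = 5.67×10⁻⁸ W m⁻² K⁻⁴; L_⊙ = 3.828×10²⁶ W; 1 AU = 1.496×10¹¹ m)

T_eq ≈ 161 K

d = 0.164 AU = 2.45×10¹⁰ m.
L = 5.00×10⁻³ × 3.828×10²⁶ = 1.91×10²⁴ W.
Flux: S = L/(4πd²) = 1.91×10²⁴/(4π×(2.45×10¹⁰)²) = 253 W m⁻².
Energy balance: absorbed = emitted ⇒ πR²·S(1−A) = 4πR²·σT_eq⁴, so T_eq⁴ = S(1−A)/(4σ).
T_eq = [253 × 0.60 / (4 × 5.67×10⁻⁸)]^(1/4) = (6.69×10⁸)^(1/4) = 161 K.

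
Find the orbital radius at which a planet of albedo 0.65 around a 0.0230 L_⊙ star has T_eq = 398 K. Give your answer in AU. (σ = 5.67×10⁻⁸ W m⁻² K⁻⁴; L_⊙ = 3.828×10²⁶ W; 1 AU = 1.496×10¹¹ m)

d ≈ 0.0439 AU

L = 0.0230 × 3.828×10²⁶ = 8.80×10²⁴ W.
From T_eq⁴ = L(1−A)/(16πσd²): d = √[L(1−A)/(16πσT_eq⁴)].
d = √[8.80×10²⁴ × 0.35 / (16π × 5.67×10⁻⁸ × (398)⁴)] = 6.56×10⁹ m = 0.0439 AU.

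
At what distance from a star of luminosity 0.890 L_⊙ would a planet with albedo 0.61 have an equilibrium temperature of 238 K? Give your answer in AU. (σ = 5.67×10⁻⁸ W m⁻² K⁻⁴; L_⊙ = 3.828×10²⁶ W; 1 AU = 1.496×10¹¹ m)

L = 0.890 × 3.828×10²⁶ = 3.41×10²⁶ W.
From T_eq⁴ = L(1−A)/(16πσd²): d = √[L(1−A)/(16πσT_eq⁴)].
d = √[3.41×10²⁶ × 0.39 / (16π × 5.67×10⁻⁸ × (238)⁴)] = 1.21×10¹¹ m = 0.806 AU.

d ≈ 0.806 AU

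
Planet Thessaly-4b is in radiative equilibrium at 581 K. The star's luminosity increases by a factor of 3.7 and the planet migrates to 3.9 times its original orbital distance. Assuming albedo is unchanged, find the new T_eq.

T_eq ≈ 408 K

T_eq ∝ L^(1/4) · d^(−1/2).
T′ = 581 × 3.7^(1/4) / 3.9^(1/2) = 408 K.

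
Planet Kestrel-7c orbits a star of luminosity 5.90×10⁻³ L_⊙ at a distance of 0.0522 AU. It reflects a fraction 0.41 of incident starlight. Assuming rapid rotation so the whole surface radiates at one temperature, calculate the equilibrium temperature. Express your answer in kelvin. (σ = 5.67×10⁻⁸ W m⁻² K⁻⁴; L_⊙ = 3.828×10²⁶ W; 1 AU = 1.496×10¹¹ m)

d = 0.0522 AU = 7.81×10⁹ m.
L = 5.90×10⁻³ × 3.828×10²⁶ = 2.26×10²⁴ W.
Flux: S = L/(4πd²) = 2.26×10²⁴/(4π×(7.81×10⁹)²) = 2950 W m⁻².
Energy balance: absorbed = emitted ⇒ πR²·S(1−A) = 4πR²·σT_eq⁴, so T_eq⁴ = S(1−A)/(4σ).
T_eq = [2950 × 0.59 / (4 × 5.67×10⁻⁸)]^(1/4) = (7.67×10⁹)^(1/4) = 296 K.

T_eq ≈ 296 K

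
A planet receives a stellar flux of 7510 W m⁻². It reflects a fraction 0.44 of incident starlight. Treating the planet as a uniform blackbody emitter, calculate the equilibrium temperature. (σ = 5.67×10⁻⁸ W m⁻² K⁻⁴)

T_eq ≈ 369 K

Energy balance: absorbed = emitted ⇒ πR²·S(1−A) = 4πR²·σT_eq⁴, so T_eq⁴ = S(1−A)/(4σ).
T_eq = [7510 × 0.56 / (4 × 5.67×10⁻⁸)]^(1/4) = (1.85×10¹⁰)^(1/4) = 369 K.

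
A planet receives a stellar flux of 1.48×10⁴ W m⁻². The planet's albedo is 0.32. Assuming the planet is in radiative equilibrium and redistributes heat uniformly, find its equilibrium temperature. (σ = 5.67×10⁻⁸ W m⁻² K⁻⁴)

Energy balance: absorbed = emitted ⇒ πR²·S(1−A) = 4πR²·σT_eq⁴, so T_eq⁴ = S(1−A)/(4σ).
T_eq = [1.48×10⁴ × 0.68 / (4 × 5.67×10⁻⁸)]^(1/4) = (4.44×10¹⁰)^(1/4) = 459 K.

T_eq ≈ 459 K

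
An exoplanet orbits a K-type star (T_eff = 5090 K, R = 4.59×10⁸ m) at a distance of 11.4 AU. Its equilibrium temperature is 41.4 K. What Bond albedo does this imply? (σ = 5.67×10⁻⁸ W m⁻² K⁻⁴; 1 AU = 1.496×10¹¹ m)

d = 11.4 AU = 1.71×10¹² m.
L = 4πR_⋆²σT_⋆⁴ = 4π(4.59×10⁸)² × 5.67×10⁻⁸ × (5090)⁴ = 1.01×10²⁶ W.
S = L/(4πd²) = 2.76 W m⁻².
From T_eq⁴ = S(1−A)/(4σ): 1−A = 4σT_eq⁴/S.
1−A = 4 × 5.67×10⁻⁸ × (41.4)⁴ / 2.76 = 0.242.

A ≈ 0.76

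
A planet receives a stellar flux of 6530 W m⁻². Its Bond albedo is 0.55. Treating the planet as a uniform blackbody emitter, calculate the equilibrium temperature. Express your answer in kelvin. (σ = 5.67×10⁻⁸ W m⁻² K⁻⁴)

T_eq ≈ 337 K

Energy balance: absorbed = emitted ⇒ πR²·S(1−A) = 4πR²·σT_eq⁴, so T_eq⁴ = S(1−A)/(4σ).
T_eq = [6530 × 0.45 / (4 × 5.67×10⁻⁸)]^(1/4) = (1.30×10¹⁰)^(1/4) = 337 K.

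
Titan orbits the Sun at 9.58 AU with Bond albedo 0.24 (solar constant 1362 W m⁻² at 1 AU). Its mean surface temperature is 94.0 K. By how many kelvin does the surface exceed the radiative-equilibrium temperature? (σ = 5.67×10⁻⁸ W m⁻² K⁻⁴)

S = 1362/9.58² = 14.84 W m⁻².
T_eq = [S(1−A)/(4σ)]^(1/4) = [14.84×0.76/(4×5.67×10⁻⁸)]^(1/4) = 84.0 K.
ΔT = T_surf − T_eq = 94 − 84.0.

ΔT ≈ 10.0 K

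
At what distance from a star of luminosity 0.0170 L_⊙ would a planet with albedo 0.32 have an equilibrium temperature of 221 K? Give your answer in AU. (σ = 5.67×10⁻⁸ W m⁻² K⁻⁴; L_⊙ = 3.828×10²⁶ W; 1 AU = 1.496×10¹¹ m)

d ≈ 0.171 AU

L = 0.0170 × 3.828×10²⁶ = 6.51×10²⁴ W.
From T_eq⁴ = L(1−A)/(16πσd²): d = √[L(1−A)/(16πσT_eq⁴)].
d = √[6.51×10²⁴ × 0.68 / (16π × 5.67×10⁻⁸ × (221)⁴)] = 2.55×10¹⁰ m = 0.171 AU.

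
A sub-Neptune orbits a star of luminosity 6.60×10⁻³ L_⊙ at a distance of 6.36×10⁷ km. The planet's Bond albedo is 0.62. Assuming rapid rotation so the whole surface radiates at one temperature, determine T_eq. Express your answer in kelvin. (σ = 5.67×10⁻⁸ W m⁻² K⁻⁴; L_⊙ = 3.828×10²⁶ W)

T_eq ≈ 95.5 K

d = 6.36×10⁷ km = 6.36×10¹⁰ m.
L = 6.60×10⁻³ × 3.828×10²⁶ = 2.53×10²⁴ W.
Flux: S = L/(4πd²) = 2.53×10²⁴/(4π×(6.36×10¹⁰)²) = 49.7 W m⁻².
Energy balance: absorbed = emitted ⇒ πR²·S(1−A) = 4πR²·σT_eq⁴, so T_eq⁴ = S(1−A)/(4σ).
T_eq = [49.7 × 0.38 / (4 × 5.67×10⁻⁸)]^(1/4) = (8.33×10⁷)^(1/4) = 95.5 K.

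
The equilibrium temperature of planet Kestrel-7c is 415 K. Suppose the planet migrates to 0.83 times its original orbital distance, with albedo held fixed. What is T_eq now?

T_eq ≈ 456 K

T_eq ∝ L^(1/4) · d^(−1/2).
T′ = 415 / 0.83^(1/2) = 456 K.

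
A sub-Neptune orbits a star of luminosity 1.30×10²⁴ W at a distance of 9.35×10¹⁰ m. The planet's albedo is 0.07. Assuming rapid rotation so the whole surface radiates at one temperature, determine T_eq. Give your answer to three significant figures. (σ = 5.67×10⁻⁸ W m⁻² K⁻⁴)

Flux: S = L/(4πd²) = 1.30×10²⁴/(4π×(9.35×10¹⁰)²) = 11.8 W m⁻².
Energy balance: absorbed = emitted ⇒ πR²·S(1−A) = 4πR²·σT_eq⁴, so T_eq⁴ = S(1−A)/(4σ).
T_eq = [11.8 × 0.93 / (4 × 5.67×10⁻⁸)]^(1/4) = (4.85×10⁷)^(1/4) = 83.5 K.

T_eq ≈ 83.5 K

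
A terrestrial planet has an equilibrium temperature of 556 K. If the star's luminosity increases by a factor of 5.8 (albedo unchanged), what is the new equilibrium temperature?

T_eq ≈ 863 K

T_eq ∝ L^(1/4) · d^(−1/2).
T′ = 556 × 5.8^(1/4) = 863 K.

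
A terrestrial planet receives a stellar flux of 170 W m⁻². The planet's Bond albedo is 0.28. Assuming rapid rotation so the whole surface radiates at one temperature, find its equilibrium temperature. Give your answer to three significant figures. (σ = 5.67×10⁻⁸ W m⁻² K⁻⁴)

T_eq ≈ 152 K

Energy balance: absorbed = emitted ⇒ πR²·S(1−A) = 4πR²·σT_eq⁴, so T_eq⁴ = S(1−A)/(4σ).
T_eq = [170 × 0.72 / (4 × 5.67×10⁻⁸)]^(1/4) = (5.40×10⁸)^(1/4) = 152 K.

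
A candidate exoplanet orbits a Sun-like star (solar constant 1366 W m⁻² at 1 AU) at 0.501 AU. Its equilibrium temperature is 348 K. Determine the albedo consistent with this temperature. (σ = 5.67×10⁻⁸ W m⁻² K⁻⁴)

A ≈ 0.39

Flux at 0.501 AU: S = 1366/0.501² = 5440 W m⁻².
From T_eq⁴ = S(1−A)/(4σ): 1−A = 4σT_eq⁴/S.
1−A = 4 × 5.67×10⁻⁸ × (348)⁴ / 5440 = 0.611.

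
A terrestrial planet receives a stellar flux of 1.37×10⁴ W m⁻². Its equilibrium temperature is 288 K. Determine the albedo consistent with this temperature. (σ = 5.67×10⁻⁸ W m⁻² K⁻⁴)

A ≈ 0.89

From T_eq⁴ = S(1−A)/(4σ): 1−A = 4σT_eq⁴/S.
1−A = 4 × 5.67×10⁻⁸ × (288)⁴ / 1.37×10⁴ = 0.114.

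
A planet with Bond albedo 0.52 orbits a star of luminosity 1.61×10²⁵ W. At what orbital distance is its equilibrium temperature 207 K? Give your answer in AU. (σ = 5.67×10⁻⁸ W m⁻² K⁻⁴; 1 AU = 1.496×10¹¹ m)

d ≈ 0.257 AU

From T_eq⁴ = L(1−A)/(16πσd²): d = √[L(1−A)/(16πσT_eq⁴)].
d = √[1.61×10²⁵ × 0.48 / (16π × 5.67×10⁻⁸ × (207)⁴)] = 3.84×10¹⁰ m = 0.257 AU.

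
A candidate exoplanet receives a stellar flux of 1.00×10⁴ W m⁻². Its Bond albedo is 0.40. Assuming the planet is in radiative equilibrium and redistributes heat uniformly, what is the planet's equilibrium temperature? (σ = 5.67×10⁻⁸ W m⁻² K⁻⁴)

Energy balance: absorbed = emitted ⇒ πR²·S(1−A) = 4πR²·σT_eq⁴, so T_eq⁴ = S(1−A)/(4σ).
T_eq = [1.00×10⁴ × 0.60 / (4 × 5.67×10⁻⁸)]^(1/4) = (2.65×10¹⁰)^(1/4) = 403 K.

T_eq ≈ 403 K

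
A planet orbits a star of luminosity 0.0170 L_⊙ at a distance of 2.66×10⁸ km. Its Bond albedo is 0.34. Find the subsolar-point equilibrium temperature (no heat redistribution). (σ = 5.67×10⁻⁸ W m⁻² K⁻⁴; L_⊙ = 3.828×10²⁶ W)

T_ss ≈ 96.1 K

d = 2.66×10⁸ km = 2.66×10¹¹ m.
L = 0.0170 × 3.828×10²⁶ = 6.51×10²⁴ W.
Flux: S = L/(4πd²) = 6.51×10²⁴/(4π×(2.66×10¹¹)²) = 7.32 W m⁻².
At the subsolar point the surface absorbs S(1−A) and emits σT⁴ per unit area — no factor of 4, since only the local patch is in balance.
T = [7.32 × 0.66 / 5.67×10⁻⁸]^(1/4) = (8.52×10⁷)^(1/4) = 96.1 K.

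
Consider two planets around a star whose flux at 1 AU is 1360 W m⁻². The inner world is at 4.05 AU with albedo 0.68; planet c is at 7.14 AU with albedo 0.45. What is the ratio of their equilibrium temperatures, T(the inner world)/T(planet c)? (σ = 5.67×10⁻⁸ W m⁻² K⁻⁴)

T_eq = [S₀(1−A)/(4σd²)]^(1/4), so T ∝ (1−A)^(1/4) / √d.
T₁ = [1360×0.32/(4×5.67×10⁻⁸×4.05²)]^(1/4) = 104.00 K.
T₂ = [1360×0.55/(4×5.67×10⁻⁸×7.14²)]^(1/4) = 89.68 K.

T₁/T₂ ≈ 1.160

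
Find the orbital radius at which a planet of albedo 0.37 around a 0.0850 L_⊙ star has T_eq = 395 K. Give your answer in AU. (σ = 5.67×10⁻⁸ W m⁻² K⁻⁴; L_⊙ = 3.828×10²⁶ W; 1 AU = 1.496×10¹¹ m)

d ≈ 0.115 AU

L = 0.0850 × 3.828×10²⁶ = 3.25×10²⁵ W.
From T_eq⁴ = L(1−A)/(16πσd²): d = √[L(1−A)/(16πσT_eq⁴)].
d = √[3.25×10²⁵ × 0.63 / (16π × 5.67×10⁻⁸ × (395)⁴)] = 1.72×10¹⁰ m = 0.115 AU.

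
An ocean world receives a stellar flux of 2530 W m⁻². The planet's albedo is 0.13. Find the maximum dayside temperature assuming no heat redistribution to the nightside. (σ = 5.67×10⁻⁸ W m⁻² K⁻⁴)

With no redistribution each surface element balances locally: S(1−A) = σT⁴.
T = [2530 × 0.87 / 5.67×10⁻⁸]^(1/4) = (3.88×10¹⁰)^(1/4) = 444 K.

T_ss ≈ 444 K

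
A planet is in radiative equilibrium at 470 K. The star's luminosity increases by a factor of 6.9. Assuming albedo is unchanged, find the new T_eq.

T_eq ∝ L^(1/4) · d^(−1/2).
T′ = 470 × 6.9^(1/4) = 762 K.

T_eq ≈ 762 K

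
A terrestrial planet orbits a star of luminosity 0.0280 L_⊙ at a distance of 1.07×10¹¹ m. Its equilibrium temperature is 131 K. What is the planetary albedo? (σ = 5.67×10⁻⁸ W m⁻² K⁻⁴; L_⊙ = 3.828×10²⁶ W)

L = 0.0280 × 3.828×10²⁶ = 1.07×10²⁵ W.
Flux: S = L/(4πd²) = 1.07×10²⁵/(4π×(1.07×10¹¹)²) = 74.5 W m⁻².
From T_eq⁴ = S(1−A)/(4σ): 1−A = 4σT_eq⁴/S.
1−A = 4 × 5.67×10⁻⁸ × (131)⁴ / 74.5 = 0.897.

A ≈ 0.10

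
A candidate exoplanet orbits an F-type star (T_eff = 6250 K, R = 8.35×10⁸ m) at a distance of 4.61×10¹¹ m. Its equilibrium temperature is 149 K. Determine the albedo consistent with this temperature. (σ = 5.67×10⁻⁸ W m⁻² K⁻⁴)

A ≈ 0.61

L = 4πR_⋆²σT_⋆⁴ = 4π(8.35×10⁸)² × 5.67×10⁻⁸ × (6250)⁴ = 7.58×10²⁶ W.
S = L/(4πd²) = 284 W m⁻².
From T_eq⁴ = S(1−A)/(4σ): 1−A = 4σT_eq⁴/S.
1−A = 4 × 5.67×10⁻⁸ × (149)⁴ / 284 = 0.394.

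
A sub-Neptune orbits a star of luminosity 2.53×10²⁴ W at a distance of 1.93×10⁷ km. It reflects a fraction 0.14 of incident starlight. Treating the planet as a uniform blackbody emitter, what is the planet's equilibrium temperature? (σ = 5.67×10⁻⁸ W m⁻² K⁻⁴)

T_eq ≈ 213 K

d = 1.93×10⁷ km = 1.93×10¹⁰ m.
Flux: S = L/(4πd²) = 2.53×10²⁴/(4π×(1.93×10¹⁰)²) = 541 W m⁻².
Energy balance: absorbed = emitted ⇒ πR²·S(1−A) = 4πR²·σT_eq⁴, so T_eq⁴ = S(1−A)/(4σ).
T_eq = [541 × 0.86 / (4 × 5.67×10⁻⁸)]^(1/4) = (2.05×10⁹)^(1/4) = 213 K.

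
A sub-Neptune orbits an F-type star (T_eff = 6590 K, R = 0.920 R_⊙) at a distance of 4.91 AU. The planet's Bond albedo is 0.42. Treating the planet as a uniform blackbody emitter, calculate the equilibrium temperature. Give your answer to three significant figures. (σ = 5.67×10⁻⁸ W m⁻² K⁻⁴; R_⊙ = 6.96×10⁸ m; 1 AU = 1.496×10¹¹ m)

T_eq ≈ 120 K

R_⋆ = 0.920 × 6.96×10⁸ = 6.40×10⁸ m.
d = 4.91 AU = 7.35×10¹¹ m.
L = 4πR_⋆²σT_⋆⁴ = 4π(6.40×10⁸)² × 5.67×10⁻⁸ × (6590)⁴ = 5.51×10²⁶ W.
S = L/(4πd²) = 81.3 W m⁻².
Energy balance: absorbed = emitted ⇒ πR²·S(1−A) = 4πR²·σT_eq⁴, so T_eq⁴ = S(1−A)/(4σ).
T_eq = [81.3 × 0.58 / (4 × 5.67×10⁻⁸)]^(1/4) = (2.08×10⁸)^(1/4) = 120 K.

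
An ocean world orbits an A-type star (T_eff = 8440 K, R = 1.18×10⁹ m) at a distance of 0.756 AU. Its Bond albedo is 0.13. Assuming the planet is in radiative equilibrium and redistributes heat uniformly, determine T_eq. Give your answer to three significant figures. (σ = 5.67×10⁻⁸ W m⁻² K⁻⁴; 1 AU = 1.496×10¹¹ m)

d = 0.756 AU = 1.13×10¹¹ m.
L = 4πR_⋆²σT_⋆⁴ = 4π(1.18×10⁹)² × 5.67×10⁻⁸ × (8440)⁴ = 5.03×10²⁷ W.
S = L/(4πd²) = 3.13×10⁴ W m⁻².
Energy balance: absorbed = emitted ⇒ πR²·S(1−A) = 4πR²·σT_eq⁴, so T_eq⁴ = S(1−A)/(4σ).
T_eq = [3.13×10⁴ × 0.87 / (4 × 5.67×10⁻⁸)]^(1/4) = (1.20×10¹¹)^(1/4) = 589 K.

T_eq ≈ 589 K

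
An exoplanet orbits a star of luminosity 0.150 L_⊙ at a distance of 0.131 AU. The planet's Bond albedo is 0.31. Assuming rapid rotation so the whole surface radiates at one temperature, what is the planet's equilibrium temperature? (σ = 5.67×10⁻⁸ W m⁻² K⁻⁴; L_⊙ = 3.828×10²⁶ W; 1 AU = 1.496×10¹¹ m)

d = 0.131 AU = 1.96×10¹⁰ m.
L = 0.150 × 3.828×10²⁶ = 5.74×10²⁵ W.
Flux: S = L/(4πd²) = 5.74×10²⁵/(4π×(1.96×10¹⁰)²) = 1.19×10⁴ W m⁻².
Energy balance: absorbed = emitted ⇒ πR²·S(1−A) = 4πR²·σT_eq⁴, so T_eq⁴ = S(1−A)/(4σ).
T_eq = [1.19×10⁴ × 0.69 / (4 × 5.67×10⁻⁸)]^(1/4) = (3.62×10¹⁰)^(1/4) = 436 K.

T_eq ≈ 436 K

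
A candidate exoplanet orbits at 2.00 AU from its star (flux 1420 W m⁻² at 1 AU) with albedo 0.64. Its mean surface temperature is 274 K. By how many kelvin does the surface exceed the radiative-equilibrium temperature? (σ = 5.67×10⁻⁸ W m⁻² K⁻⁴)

S = 1420/2.00² = 355.0 W m⁻².
T_eq = [S(1−A)/(4σ)]^(1/4) = [355.0×0.36/(4×5.67×10⁻⁸)]^(1/4) = 154.1 K.
ΔT = T_surf − T_eq = 274 − 154.1.

ΔT ≈ 119.9 K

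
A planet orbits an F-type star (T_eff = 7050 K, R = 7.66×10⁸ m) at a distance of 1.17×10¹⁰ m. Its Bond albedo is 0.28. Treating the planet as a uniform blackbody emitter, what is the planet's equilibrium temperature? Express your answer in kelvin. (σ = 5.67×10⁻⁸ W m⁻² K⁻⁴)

T_eq ≈ 1170 K

L = 4πR_⋆²σT_⋆⁴ = 4π(7.66×10⁸)² × 5.67×10⁻⁸ × (7050)⁴ = 1.03×10²⁷ W.
S = L/(4πd²) = 6.00×10⁵ W m⁻².
Energy balance: absorbed = emitted ⇒ πR²·S(1−A) = 4πR²·σT_eq⁴, so T_eq⁴ = S(1−A)/(4σ).
T_eq = [6.00×10⁵ × 0.72 / (4 × 5.67×10⁻⁸)]^(1/4) = (1.91×10¹²)^(1/4) = 1170 K.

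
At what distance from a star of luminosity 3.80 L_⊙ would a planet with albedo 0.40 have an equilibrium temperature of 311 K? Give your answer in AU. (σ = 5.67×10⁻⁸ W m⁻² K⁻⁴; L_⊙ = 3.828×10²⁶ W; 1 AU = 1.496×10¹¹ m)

d ≈ 1.21 AU

L = 3.80 × 3.828×10²⁶ = 1.45×10²⁷ W.
From T_eq⁴ = L(1−A)/(16πσd²): d = √[L(1−A)/(16πσT_eq⁴)].
d = √[1.45×10²⁷ × 0.60 / (16π × 5.67×10⁻⁸ × (311)⁴)] = 1.81×10¹¹ m = 1.21 AU.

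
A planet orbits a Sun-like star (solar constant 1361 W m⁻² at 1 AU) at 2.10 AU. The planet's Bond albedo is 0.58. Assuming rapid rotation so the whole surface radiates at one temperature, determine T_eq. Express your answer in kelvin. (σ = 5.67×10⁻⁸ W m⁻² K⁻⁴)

Flux at 2.10 AU: S = 1361/2.10² = 309 W m⁻².
Energy balance: absorbed = emitted ⇒ πR²·S(1−A) = 4πR²·σT_eq⁴, so T_eq⁴ = S(1−A)/(4σ).
T_eq = [309 × 0.42 / (4 × 5.67×10⁻⁸)]^(1/4) = (5.72×10⁸)^(1/4) = 155 K.

T_eq ≈ 155 K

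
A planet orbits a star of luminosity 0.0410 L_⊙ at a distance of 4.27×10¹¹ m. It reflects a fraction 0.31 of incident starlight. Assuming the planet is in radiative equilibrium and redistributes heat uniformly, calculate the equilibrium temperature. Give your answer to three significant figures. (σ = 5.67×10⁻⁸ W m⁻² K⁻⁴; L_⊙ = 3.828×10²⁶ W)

L = 0.0410 × 3.828×10²⁶ = 1.57×10²⁵ W.
Flux: S = L/(4πd²) = 1.57×10²⁵/(4π×(4.27×10¹¹)²) = 6.85 W m⁻².
Energy balance: absorbed = emitted ⇒ πR²·S(1−A) = 4πR²·σT_eq⁴, so T_eq⁴ = S(1−A)/(4σ).
T_eq = [6.85 × 0.69 / (4 × 5.67×10⁻⁸)]^(1/4) = (2.08×10⁷)^(1/4) = 67.6 K.

T_eq ≈ 67.6 K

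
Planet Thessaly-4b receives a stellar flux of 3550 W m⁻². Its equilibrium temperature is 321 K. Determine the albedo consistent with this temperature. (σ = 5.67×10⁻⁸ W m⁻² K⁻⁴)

A ≈ 0.32

From T_eq⁴ = S(1−A)/(4σ): 1−A = 4σT_eq⁴/S.
1−A = 4 × 5.67×10⁻⁸ × (321)⁴ / 3550 = 0.678.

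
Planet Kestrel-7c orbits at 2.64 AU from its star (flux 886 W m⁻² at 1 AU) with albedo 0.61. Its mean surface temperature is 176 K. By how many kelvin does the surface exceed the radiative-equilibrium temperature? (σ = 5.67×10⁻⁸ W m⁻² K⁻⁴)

ΔT ≈ 54.4 K

S = 886/2.64² = 127.1 W m⁻².
T_eq = [S(1−A)/(4σ)]^(1/4) = [127.1×0.39/(4×5.67×10⁻⁸)]^(1/4) = 121.6 K.
ΔT = T_surf − T_eq = 176 − 121.6.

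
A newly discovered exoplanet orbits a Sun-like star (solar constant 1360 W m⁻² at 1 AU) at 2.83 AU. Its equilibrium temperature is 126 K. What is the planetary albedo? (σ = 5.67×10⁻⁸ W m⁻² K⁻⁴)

A ≈ 0.66

Flux at 2.83 AU: S = 1360/2.83² = 170 W m⁻².
From T_eq⁴ = S(1−A)/(4σ): 1−A = 4σT_eq⁴/S.
1−A = 4 × 5.67×10⁻⁸ × (126)⁴ / 170 = 0.337.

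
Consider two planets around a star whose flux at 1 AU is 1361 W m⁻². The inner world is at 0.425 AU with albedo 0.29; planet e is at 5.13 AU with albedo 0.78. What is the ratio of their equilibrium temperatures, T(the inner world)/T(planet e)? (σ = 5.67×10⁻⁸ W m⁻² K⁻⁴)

T₁/T₂ ≈ 4.657

T_eq = [S₀(1−A)/(4σd²)]^(1/4), so T ∝ (1−A)^(1/4) / √d.
T₁ = [1361×0.71/(4×5.67×10⁻⁸×0.425²)]^(1/4) = 391.90 K.
T₂ = [1361×0.22/(4×5.67×10⁻⁸×5.13²)]^(1/4) = 84.16 K.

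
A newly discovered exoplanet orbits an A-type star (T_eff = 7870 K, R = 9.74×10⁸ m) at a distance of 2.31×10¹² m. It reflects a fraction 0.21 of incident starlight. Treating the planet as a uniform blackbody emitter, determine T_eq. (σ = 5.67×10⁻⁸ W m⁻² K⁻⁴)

T_eq ≈ 108 K

L = 4πR_⋆²σT_⋆⁴ = 4π(9.74×10⁸)² × 5.67×10⁻⁸ × (7870)⁴ = 2.59×10²⁷ W.
S = L/(4πd²) = 38.7 W m⁻².
Energy balance: absorbed = emitted ⇒ πR²·S(1−A) = 4πR²·σT_eq⁴, so T_eq⁴ = S(1−A)/(4σ).
T_eq = [38.7 × 0.79 / (4 × 5.67×10⁻⁸)]^(1/4) = (1.35×10⁸)^(1/4) = 108 K.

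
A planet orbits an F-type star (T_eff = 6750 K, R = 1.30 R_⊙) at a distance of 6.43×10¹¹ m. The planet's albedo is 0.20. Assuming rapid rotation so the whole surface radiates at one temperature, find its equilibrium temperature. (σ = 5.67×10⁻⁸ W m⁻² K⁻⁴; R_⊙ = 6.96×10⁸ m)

T_eq ≈ 169 K

R_⋆ = 1.30 × 6.96×10⁸ = 9.05×10⁸ m.
L = 4πR_⋆²σT_⋆⁴ = 4π(9.05×10⁸)² × 5.67×10⁻⁸ × (6750)⁴ = 1.21×10²⁷ W.
S = L/(4πd²) = 233 W m⁻².
Energy balance: absorbed = emitted ⇒ πR²·S(1−A) = 4πR²·σT_eq⁴, so T_eq⁴ = S(1−A)/(4σ).
T_eq = [233 × 0.80 / (4 × 5.67×10⁻⁸)]^(1/4) = (8.22×10⁸)^(1/4) = 169 K.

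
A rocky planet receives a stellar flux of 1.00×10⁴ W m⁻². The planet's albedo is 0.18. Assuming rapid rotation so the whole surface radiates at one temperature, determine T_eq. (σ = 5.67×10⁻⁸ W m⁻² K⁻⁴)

T_eq ≈ 436 K

Energy balance: absorbed = emitted ⇒ πR²·S(1−A) = 4πR²·σT_eq⁴, so T_eq⁴ = S(1−A)/(4σ).
T_eq = [1.00×10⁴ × 0.82 / (4 × 5.67×10⁻⁸)]^(1/4) = (3.62×10¹⁰)^(1/4) = 436 K.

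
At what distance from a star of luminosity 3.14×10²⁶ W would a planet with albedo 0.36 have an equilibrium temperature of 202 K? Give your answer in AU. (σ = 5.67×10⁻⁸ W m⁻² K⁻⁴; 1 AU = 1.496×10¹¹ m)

d ≈ 1.38 AU

From T_eq⁴ = L(1−A)/(16πσd²): d = √[L(1−A)/(16πσT_eq⁴)].
d = √[3.14×10²⁶ × 0.64 / (16π × 5.67×10⁻⁸ × (202)⁴)] = 2.06×10¹¹ m = 1.38 AU.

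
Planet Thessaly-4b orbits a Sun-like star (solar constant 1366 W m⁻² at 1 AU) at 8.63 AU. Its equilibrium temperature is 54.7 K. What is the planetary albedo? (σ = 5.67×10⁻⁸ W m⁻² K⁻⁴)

Flux at 8.63 AU: S = 1366/8.63² = 18.3 W m⁻².
From T_eq⁴ = S(1−A)/(4σ): 1−A = 4σT_eq⁴/S.
1−A = 4 × 5.67×10⁻⁸ × (54.7)⁴ / 18.3 = 0.111.

A ≈ 0.89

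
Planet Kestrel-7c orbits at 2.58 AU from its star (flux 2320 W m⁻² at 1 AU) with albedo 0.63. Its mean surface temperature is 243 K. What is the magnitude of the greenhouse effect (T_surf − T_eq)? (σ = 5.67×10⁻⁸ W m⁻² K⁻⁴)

ΔT ≈ 88.6 K

S = 2320/2.58² = 348.5 W m⁻².
T_eq = [S(1−A)/(4σ)]^(1/4) = [348.5×0.37/(4×5.67×10⁻⁸)]^(1/4) = 154.4 K.
ΔT = T_surf − T_eq = 243 − 154.4.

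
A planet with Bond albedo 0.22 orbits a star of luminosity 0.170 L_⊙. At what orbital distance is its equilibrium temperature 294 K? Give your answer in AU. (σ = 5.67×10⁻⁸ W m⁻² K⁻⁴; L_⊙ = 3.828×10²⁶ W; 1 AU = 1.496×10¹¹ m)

d ≈ 0.326 AU

L = 0.170 × 3.828×10²⁶ = 6.51×10²⁵ W.
From T_eq⁴ = L(1−A)/(16πσd²): d = √[L(1−A)/(16πσT_eq⁴)].
d = √[6.51×10²⁵ × 0.78 / (16π × 5.67×10⁻⁸ × (294)⁴)] = 4.88×10¹⁰ m = 0.326 AU.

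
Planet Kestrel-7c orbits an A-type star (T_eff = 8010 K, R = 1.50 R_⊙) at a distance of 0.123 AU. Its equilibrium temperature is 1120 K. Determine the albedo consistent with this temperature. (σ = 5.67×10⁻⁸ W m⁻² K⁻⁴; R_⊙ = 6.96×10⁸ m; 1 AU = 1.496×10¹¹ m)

R_⋆ = 1.50 × 6.96×10⁸ = 1.04×10⁹ m.
d = 0.123 AU = 1.84×10¹⁰ m.
L = 4πR_⋆²σT_⋆⁴ = 4π(1.04×10⁹)² × 5.67×10⁻⁸ × (8010)⁴ = 3.20×10²⁷ W.
S = L/(4πd²) = 7.51×10⁵ W m⁻².
From T_eq⁴ = S(1−A)/(4σ): 1−A = 4σT_eq⁴/S.
1−A = 4 × 5.67×10⁻⁸ × (1120)⁴ / 7.51×10⁵ = 0.475.

A ≈ 0.53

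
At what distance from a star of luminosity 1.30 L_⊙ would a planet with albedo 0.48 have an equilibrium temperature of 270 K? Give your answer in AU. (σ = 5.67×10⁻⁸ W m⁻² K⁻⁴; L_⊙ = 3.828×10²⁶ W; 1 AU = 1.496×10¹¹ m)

d ≈ 0.874 AU

L = 1.30 × 3.828×10²⁶ = 4.98×10²⁶ W.
From T_eq⁴ = L(1−A)/(16πσd²): d = √[L(1−A)/(16πσT_eq⁴)].
d = √[4.98×10²⁶ × 0.52 / (16π × 5.67×10⁻⁸ × (270)⁴)] = 1.31×10¹¹ m = 0.874 AU.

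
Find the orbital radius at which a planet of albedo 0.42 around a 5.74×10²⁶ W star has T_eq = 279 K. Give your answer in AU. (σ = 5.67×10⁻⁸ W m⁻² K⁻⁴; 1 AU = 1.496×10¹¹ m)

d ≈ 0.928 AU

From T_eq⁴ = L(1−A)/(16πσd²): d = √[L(1−A)/(16πσT_eq⁴)].
d = √[5.74×10²⁶ × 0.58 / (16π × 5.67×10⁻⁸ × (279)⁴)] = 1.39×10¹¹ m = 0.928 AU.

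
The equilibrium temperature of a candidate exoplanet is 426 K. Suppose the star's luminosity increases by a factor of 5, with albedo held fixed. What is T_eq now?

T_eq ∝ L^(1/4) · d^(−1/2).
T′ = 426 × 5^(1/4) = 637 K.

T_eq ≈ 637 K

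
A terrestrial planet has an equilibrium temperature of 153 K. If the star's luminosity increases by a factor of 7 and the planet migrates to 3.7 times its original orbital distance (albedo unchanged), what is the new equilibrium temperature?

T_eq ≈ 129 K

T_eq ∝ L^(1/4) · d^(−1/2).
T′ = 153 × 7^(1/4) / 3.7^(1/2) = 129 K.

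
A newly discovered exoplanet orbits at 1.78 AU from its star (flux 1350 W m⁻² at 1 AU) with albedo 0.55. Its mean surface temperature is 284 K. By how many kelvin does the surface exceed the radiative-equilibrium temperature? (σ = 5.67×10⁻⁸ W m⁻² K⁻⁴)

ΔT ≈ 113.5 K

S = 1350/1.78² = 426.1 W m⁻².
T_eq = [S(1−A)/(4σ)]^(1/4) = [426.1×0.45/(4×5.67×10⁻⁸)]^(1/4) = 170.5 K.
ΔT = T_surf − T_eq = 284 − 170.5.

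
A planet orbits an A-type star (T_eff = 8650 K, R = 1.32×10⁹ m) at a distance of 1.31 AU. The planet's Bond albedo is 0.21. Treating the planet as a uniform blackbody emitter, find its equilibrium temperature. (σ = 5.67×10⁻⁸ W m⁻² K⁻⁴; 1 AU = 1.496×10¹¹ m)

d = 1.31 AU = 1.96×10¹¹ m.
L = 4πR_⋆²σT_⋆⁴ = 4π(1.32×10⁹)² × 5.67×10⁻⁸ × (8650)⁴ = 6.95×10²⁷ W.
S = L/(4πd²) = 1.44×10⁴ W m⁻².
Energy balance: absorbed = emitted ⇒ πR²·S(1−A) = 4πR²·σT_eq⁴, so T_eq⁴ = S(1−A)/(4σ).
T_eq = [1.44×10⁴ × 0.79 / (4 × 5.67×10⁻⁸)]^(1/4) = (5.02×10¹⁰)^(1/4) = 473 K.

T_eq ≈ 473 K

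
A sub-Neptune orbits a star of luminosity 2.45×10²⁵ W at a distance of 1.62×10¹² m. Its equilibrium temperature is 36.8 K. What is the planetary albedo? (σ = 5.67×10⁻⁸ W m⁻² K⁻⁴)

A ≈ 0.44

Flux: S = L/(4πd²) = 2.45×10²⁵/(4π×(1.62×10¹²)²) = 0.743 W m⁻².
From T_eq⁴ = S(1−A)/(4σ): 1−A = 4σT_eq⁴/S.
1−A = 4 × 5.67×10⁻⁸ × (36.8)⁴ / 0.743 = 0.560.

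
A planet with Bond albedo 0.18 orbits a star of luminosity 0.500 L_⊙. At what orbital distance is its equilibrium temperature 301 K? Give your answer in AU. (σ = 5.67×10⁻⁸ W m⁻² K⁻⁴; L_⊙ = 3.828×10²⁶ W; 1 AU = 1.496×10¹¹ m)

L = 0.500 × 3.828×10²⁶ = 1.91×10²⁶ W.
From T_eq⁴ = L(1−A)/(16πσd²): d = √[L(1−A)/(16πσT_eq⁴)].
d = √[1.91×10²⁶ × 0.82 / (16π × 5.67×10⁻⁸ × (301)⁴)] = 8.19×10¹⁰ m = 0.548 AU.

d ≈ 0.548 AU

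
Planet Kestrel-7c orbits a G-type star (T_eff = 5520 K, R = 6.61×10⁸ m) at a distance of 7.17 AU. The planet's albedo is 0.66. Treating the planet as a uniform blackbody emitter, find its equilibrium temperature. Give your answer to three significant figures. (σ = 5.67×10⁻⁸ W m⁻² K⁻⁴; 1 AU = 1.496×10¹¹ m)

T_eq ≈ 74.0 K

d = 7.17 AU = 1.07×10¹² m.
L = 4πR_⋆²σT_⋆⁴ = 4π(6.61×10⁸)² × 5.67×10⁻⁸ × (5520)⁴ = 2.89×10²⁶ W.
S = L/(4πd²) = 20.0 W m⁻².
Energy balance: absorbed = emitted ⇒ πR²·S(1−A) = 4πR²·σT_eq⁴, so T_eq⁴ = S(1−A)/(4σ).
T_eq = [20.0 × 0.34 / (4 × 5.67×10⁻⁸)]^(1/4) = (3.00×10⁷)^(1/4) = 74.0 K.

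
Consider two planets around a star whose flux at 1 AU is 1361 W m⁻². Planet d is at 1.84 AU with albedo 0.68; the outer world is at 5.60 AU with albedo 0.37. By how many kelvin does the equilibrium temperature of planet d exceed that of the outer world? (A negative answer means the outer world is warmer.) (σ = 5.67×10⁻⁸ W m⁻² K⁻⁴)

ΔT ≈ 49.5 K

T_eq = [S₀(1−A)/(4σd²)]^(1/4), so T ∝ (1−A)^(1/4) / √d.
T₁ = [1361×0.32/(4×5.67×10⁻⁸×1.84²)]^(1/4) = 154.32 K.
T₂ = [1361×0.63/(4×5.67×10⁻⁸×5.60²)]^(1/4) = 104.78 K.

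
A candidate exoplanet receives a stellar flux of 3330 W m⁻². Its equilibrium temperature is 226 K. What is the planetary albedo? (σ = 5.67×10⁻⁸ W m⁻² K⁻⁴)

A ≈ 0.82

From T_eq⁴ = S(1−A)/(4σ): 1−A = 4σT_eq⁴/S.
1−A = 4 × 5.67×10⁻⁸ × (226)⁴ / 3330 = 0.178.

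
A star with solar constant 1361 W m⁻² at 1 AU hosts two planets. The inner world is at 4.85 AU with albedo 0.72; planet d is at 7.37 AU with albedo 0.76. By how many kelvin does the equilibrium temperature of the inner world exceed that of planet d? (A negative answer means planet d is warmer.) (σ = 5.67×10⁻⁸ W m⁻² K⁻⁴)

T_eq = [S₀(1−A)/(4σd²)]^(1/4), so T ∝ (1−A)^(1/4) / √d.
T₁ = [1361×0.28/(4×5.67×10⁻⁸×4.85²)]^(1/4) = 91.93 K.
T₂ = [1361×0.24/(4×5.67×10⁻⁸×7.37²)]^(1/4) = 71.76 K.

ΔT ≈ 20.2 K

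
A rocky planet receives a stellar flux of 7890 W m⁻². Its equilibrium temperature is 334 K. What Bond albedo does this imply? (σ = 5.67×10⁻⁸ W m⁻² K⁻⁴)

From T_eq⁴ = S(1−A)/(4σ): 1−A = 4σT_eq⁴/S.
1−A = 4 × 5.67×10⁻⁸ × (334)⁴ / 7890 = 0.358.

A ≈ 0.64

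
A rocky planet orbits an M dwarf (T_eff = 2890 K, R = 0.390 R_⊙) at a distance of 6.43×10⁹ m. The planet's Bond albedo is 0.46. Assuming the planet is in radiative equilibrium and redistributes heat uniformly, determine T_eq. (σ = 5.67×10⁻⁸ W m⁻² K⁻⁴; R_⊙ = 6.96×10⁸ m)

R_⋆ = 0.390 × 6.96×10⁸ = 2.71×10⁸ m.
L = 4πR_⋆²σT_⋆⁴ = 4π(2.71×10⁸)² × 5.67×10⁻⁸ × (2890)⁴ = 3.66×10²⁴ W.
S = L/(4πd²) = 7050 W m⁻².
Energy balance: absorbed = emitted ⇒ πR²·S(1−A) = 4πR²·σT_eq⁴, so T_eq⁴ = S(1−A)/(4σ).
T_eq = [7050 × 0.54 / (4 × 5.67×10⁻⁸)]^(1/4) = (1.68×10¹⁰)^(1/4) = 360 K.

T_eq ≈ 360 K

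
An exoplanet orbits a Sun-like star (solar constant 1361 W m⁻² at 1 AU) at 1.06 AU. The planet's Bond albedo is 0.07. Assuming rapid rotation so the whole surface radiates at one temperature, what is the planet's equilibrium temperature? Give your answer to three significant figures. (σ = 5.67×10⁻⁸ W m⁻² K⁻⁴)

Flux at 1.06 AU: S = 1361/1.06² = 1210 W m⁻².
Energy balance: absorbed = emitted ⇒ πR²·S(1−A) = 4πR²·σT_eq⁴, so T_eq⁴ = S(1−A)/(4σ).
T_eq = [1210 × 0.93 / (4 × 5.67×10⁻⁸)]^(1/4) = (4.97×10⁹)^(1/4) = 265 K.

T_eq ≈ 265 K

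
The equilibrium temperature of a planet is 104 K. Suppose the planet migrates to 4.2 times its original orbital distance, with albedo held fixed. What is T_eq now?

T_eq ≈ 50.7 K

T_eq ∝ L^(1/4) · d^(−1/2).
T′ = 104 / 4.2^(1/2) = 50.7 K.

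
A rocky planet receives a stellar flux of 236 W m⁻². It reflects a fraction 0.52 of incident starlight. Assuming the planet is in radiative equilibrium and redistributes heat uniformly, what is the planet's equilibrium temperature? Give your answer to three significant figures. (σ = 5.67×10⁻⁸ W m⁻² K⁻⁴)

Energy balance: absorbed = emitted ⇒ πR²·S(1−A) = 4πR²·σT_eq⁴, so T_eq⁴ = S(1−A)/(4σ).
T_eq = [236 × 0.48 / (4 × 5.67×10⁻⁸)]^(1/4) = (4.99×10⁸)^(1/4) = 149 K.

T_eq ≈ 149 K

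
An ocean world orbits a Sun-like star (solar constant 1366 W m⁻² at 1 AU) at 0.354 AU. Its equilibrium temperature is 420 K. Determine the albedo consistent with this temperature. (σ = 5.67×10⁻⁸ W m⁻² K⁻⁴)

Flux at 0.354 AU: S = 1366/0.354² = 1.09×10⁴ W m⁻².
From T_eq⁴ = S(1−A)/(4σ): 1−A = 4σT_eq⁴/S.
1−A = 4 × 5.67×10⁻⁸ × (420)⁴ / 1.09×10⁴ = 0.647.

A ≈ 0.35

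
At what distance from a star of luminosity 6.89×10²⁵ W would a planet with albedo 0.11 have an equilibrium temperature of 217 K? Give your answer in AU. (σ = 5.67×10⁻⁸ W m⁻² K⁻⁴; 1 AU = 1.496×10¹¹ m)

From T_eq⁴ = L(1−A)/(16πσd²): d = √[L(1−A)/(16πσT_eq⁴)].
d = √[6.89×10²⁵ × 0.89 / (16π × 5.67×10⁻⁸ × (217)⁴)] = 9.85×10¹⁰ m = 0.658 AU.

d ≈ 0.658 AU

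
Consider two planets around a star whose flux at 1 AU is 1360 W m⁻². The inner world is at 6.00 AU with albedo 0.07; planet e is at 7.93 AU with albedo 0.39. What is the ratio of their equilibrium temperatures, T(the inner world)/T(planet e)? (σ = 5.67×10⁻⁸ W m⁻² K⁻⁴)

T_eq = [S₀(1−A)/(4σd²)]^(1/4), so T ∝ (1−A)^(1/4) / √d.
T₁ = [1360×0.93/(4×5.67×10⁻⁸×6.00²)]^(1/4) = 111.56 K.
T₂ = [1360×0.61/(4×5.67×10⁻⁸×7.93²)]^(1/4) = 87.33 K.

T₁/T₂ ≈ 1.277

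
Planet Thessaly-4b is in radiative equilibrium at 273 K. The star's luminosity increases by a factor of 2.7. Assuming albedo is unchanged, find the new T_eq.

T_eq ≈ 350 K

T_eq ∝ L^(1/4) · d^(−1/2).
T′ = 273 × 2.7^(1/4) = 350 K.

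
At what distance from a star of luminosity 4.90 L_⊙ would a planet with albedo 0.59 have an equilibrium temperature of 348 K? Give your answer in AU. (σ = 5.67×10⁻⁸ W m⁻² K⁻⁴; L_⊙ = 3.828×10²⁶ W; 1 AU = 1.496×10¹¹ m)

L = 4.90 × 3.828×10²⁶ = 1.88×10²⁷ W.
From T_eq⁴ = L(1−A)/(16πσd²): d = √[L(1−A)/(16πσT_eq⁴)].
d = √[1.88×10²⁷ × 0.41 / (16π × 5.67×10⁻⁸ × (348)⁴)] = 1.36×10¹¹ m = 0.907 AU.

d ≈ 0.907 AU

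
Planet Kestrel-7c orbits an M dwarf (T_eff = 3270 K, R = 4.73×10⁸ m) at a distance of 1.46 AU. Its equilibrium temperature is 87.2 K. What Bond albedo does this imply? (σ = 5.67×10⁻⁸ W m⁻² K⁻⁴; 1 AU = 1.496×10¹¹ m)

d = 1.46 AU = 2.18×10¹¹ m.
L = 4πR_⋆²σT_⋆⁴ = 4π(4.73×10⁸)² × 5.67×10⁻⁸ × (3270)⁴ = 1.82×10²⁵ W.
S = L/(4πd²) = 30.4 W m⁻².
From T_eq⁴ = S(1−A)/(4σ): 1−A = 4σT_eq⁴/S.
1−A = 4 × 5.67×10⁻⁸ × (87.2)⁴ / 30.4 = 0.431.

A ≈ 0.57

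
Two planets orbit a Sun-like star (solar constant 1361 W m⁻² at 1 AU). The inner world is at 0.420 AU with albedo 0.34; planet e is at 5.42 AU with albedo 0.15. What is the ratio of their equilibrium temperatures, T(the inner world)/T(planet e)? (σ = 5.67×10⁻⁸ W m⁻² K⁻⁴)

T₁/T₂ ≈ 3.372

T_eq = [S₀(1−A)/(4σd²)]^(1/4), so T ∝ (1−A)^(1/4) / √d.
T₁ = [1361×0.66/(4×5.67×10⁻⁸×0.420²)]^(1/4) = 387.09 K.
T₂ = [1361×0.85/(4×5.67×10⁻⁸×5.42²)]^(1/4) = 114.79 K.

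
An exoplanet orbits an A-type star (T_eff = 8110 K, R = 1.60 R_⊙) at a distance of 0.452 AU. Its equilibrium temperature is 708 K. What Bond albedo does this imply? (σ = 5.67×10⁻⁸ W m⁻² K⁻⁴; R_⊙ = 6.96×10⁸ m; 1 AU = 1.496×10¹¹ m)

A ≈ 0.14

R_⋆ = 1.60 × 6.96×10⁸ = 1.11×10⁹ m.
d = 0.452 AU = 6.76×10¹⁰ m.
L = 4πR_⋆²σT_⋆⁴ = 4π(1.11×10⁹)² × 5.67×10⁻⁸ × (8110)⁴ = 3.82×10²⁷ W.
S = L/(4πd²) = 6.65×10⁴ W m⁻².
From T_eq⁴ = S(1−A)/(4σ): 1−A = 4σT_eq⁴/S.
1−A = 4 × 5.67×10⁻⁸ × (708)⁴ / 6.65×10⁴ = 0.857.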